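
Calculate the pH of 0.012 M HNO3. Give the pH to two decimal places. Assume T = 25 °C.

pH = 1.92

HNO3 is a strong acid and dissociates completely, so [H+] = 0.012 M.
pH = -log(0.012) = 1.92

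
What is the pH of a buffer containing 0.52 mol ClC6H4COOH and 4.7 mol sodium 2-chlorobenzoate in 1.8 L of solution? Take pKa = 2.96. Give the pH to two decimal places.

Using pH = pKa + log([base]/[acid]) with [base]/[acid] = 4.7/0.52:
pH = 2.96 + (+0.956) = 3.92

pH = 3.92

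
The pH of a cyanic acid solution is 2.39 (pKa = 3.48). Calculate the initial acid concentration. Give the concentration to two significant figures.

[H+] = 10^(-2.39) = 4.07 × 10^-3 M = x
Ka = 10^(−3.48) = 3.31 × 10^-4
Ka = x²/(C₀ − x) ⇒ C₀ = x + x²/Ka
C₀ = 4.07 × 10^-3 + (4.07 × 10^-3)²/(3.31 × 10^-4) = 5.41 × 10^-2 M

C₀ = 5.4 × 10^-2 M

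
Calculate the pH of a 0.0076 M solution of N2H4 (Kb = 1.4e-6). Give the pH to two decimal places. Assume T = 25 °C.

pH = 10.01

N2H4 + H2O ⇌ N2H5+ + OH-
From the ICE table, Kb = [OH-]²/(0.0076 − [OH-]) = 1.4 × 10^-6.
Neglecting [OH-] in the denominator: [OH-] = √(1.4 × 10^-6 × 0.0076) = 1.03 × 10^-4 M
([OH-]/C₀ = 1.4% < 5%, so the approximation holds.)
pOH = −log(1.03 × 10^-4) = 3.99; pH = 14.00 − 3.99 = 10.01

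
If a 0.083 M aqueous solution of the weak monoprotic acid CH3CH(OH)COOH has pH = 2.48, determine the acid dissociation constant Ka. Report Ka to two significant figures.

Ka = 1.4 × 10^-4

[H+] = 10^(-2.48) = 3.31 × 10^-3 M
At equilibrium [HA] = 0.083 − 3.31 × 10^-3 = 7.97 × 10^-2 M
Ka = [H+][A-]/[HA] = (3.31 × 10^-3)² / 7.97 × 10^-2 = 1.4 × 10^-4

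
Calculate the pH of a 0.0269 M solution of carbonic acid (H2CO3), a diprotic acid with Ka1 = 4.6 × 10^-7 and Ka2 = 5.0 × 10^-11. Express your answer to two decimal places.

pH = 3.95

Ka1 ≫ Ka2, so treat the first dissociation as the only significant source of H+.
Ka1 = x²/(0.0269 − x) = 4.6 × 10^-7
x ≈ √(4.6 × 10^-7 × 0.0269) = 1.11 × 10^-4 M
pH = −log(1.11 × 10^-4) = 3.95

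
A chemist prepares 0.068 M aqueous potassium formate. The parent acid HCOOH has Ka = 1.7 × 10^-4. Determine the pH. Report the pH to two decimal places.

pH = 8.30

HCOO- is the conjugate base of the weak acid HCOOH.
Kb = Kw/Ka = 1.0×10^-14 / 1.7 × 10^-4 = 5.88 × 10^-11
Kb = [OH-]²/(0.068 − [OH-]) = 5.88 × 10^-11
Since Kb ≪ C₀, [OH-] ≈ √(Kb·C₀) = 2.00 × 10^-6 M.
([OH-]/C₀ = 0.0029% < 5%, so the approximation holds.)
pOH = 5.70, so pH = 14.00 − pOH = 8.30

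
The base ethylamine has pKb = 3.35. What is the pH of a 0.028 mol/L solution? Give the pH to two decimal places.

pH = 11.52

C2H5NH2 + H2O ⇌ C2H5NH3+ + OH-
Kb = 10^(−3.35) = 4.47 × 10^-4
Let x = [OH-] at equilibrium. Kb = x²/(0.028 − x).
x is not negligible relative to C₀; solve x² + 0.000447·x − 1.25e-05 = 0.
x = [−0.000447 + √(0.000447² + 5.01e-05)]/2 = 3.32 × 10^-3 M
pOH = 2.48, so pH = 14.00 − pOH = 11.52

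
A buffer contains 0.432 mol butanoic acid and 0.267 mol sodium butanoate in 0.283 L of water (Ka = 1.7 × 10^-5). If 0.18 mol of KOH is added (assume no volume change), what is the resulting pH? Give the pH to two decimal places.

OH- converts CH3(CH2)2COOH to CH3(CH2)2COO-: CH3(CH2)2COOH → 0.252 mol, CH3(CH2)2COO- → 0.447 mol.
pKa = −log(1.7 × 10^-5) = 4.770
Henderson–Hasselbalch with mole ratio 0.447/0.252: pH = 4.770 + (+0.249)

pH = 5.02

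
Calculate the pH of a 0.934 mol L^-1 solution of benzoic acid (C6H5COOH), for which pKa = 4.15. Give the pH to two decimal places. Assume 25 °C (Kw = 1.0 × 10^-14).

C6H5COOH ⇌ C6H5COO- + H+
Ka = 10^(−4.15) = 7.08 × 10^-5
From the ICE table, Ka = [H+]²/(0.934 − [H+]) = 7.08 × 10^-5.
Since Ka ≪ C₀, [H+] ≈ √(Ka·C₀) = 8.13 × 10^-3 M.
pH = −log[H+] = −log(8.13 × 10^-3) = 2.09

pH = 2.09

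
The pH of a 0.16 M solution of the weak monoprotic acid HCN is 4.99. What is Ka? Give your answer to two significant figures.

[H+] = 10^(-4.99) = 1.02 × 10^-5 M
At equilibrium [HA] = 0.16 − 1.02 × 10^-5 = 1.60 × 10^-1 M
Ka = [H+][A-]/[HA] = (1.02 × 10^-5)² / 1.60 × 10^-1 = 6.5 × 10^-10

Ka = 6.5 × 10^-10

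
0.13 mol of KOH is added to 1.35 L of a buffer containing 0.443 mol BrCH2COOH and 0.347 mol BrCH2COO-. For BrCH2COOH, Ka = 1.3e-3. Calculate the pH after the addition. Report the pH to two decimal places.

pH = 3.07

OH- converts BrCH2COOH to BrCH2COO-: BrCH2COOH → 0.313 mol, BrCH2COO- → 0.477 mol.
pKa = −log(1.3 × 10^-3) = 2.886
Henderson–Hasselbalch with mole ratio 0.477/0.313: pH = 2.886 + (+0.183)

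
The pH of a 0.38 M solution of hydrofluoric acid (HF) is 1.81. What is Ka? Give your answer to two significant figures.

Ka = 6.6 × 10^-4

[H+] = 10^(-1.81) = 1.55 × 10^-2 M
At equilibrium [HA] = 0.38 − 1.55 × 10^-2 = 3.64 × 10^-1 M
Ka = [H+][A-]/[HA] = (1.55 × 10^-2)² / 3.64 × 10^-1 = 6.6 × 10^-4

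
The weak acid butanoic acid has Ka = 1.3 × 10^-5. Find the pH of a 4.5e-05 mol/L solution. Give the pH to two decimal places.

pH = 4.73

CH3(CH2)2COOH ⇌ CH3(CH2)2COO- + H+
Ka = x²/(4.5e-05 − x) = 1.3 × 10^-5
The 5% rule fails; solving x² + Ka·x − Ka·C₀ = 0 exactly:
x = [−1.3e-05 + √(1.3e-05² + 2.34e-09)]/2 = 1.85 × 10^-5 M
pH = −log(1.85 × 10^-5) = 4.73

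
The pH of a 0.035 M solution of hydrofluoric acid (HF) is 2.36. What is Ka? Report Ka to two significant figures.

Ka = 6.2 × 10^-4

[H+] = 10^(-2.36) = 4.37 × 10^-3 M
At equilibrium [HA] = 0.035 − 4.37 × 10^-3 = 3.06 × 10^-2 M
Ka = [H+][A-]/[HA] = (4.37 × 10^-3)² / 3.06 × 10^-2 = 6.2 × 10^-4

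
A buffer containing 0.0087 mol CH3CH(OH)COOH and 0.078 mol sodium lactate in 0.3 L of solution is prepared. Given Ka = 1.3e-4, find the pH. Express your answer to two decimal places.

pH = 4.84

pKa = −log(1.3 × 10^-4) = 3.886
pH = pKa + log([A⁻]/[HA]) = 3.886 + log(0.078/0.0087)
pH = 3.886 + (+0.953) = 4.84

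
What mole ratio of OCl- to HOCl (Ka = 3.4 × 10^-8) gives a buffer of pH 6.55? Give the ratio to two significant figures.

pKa = -log(3.4 × 10^-8) = 7.469
pH = pKa + log(r) ⇒ log(r) = 6.55 − 7.469 = -0.919
r = [OCl-]/[HOCl] = 10^(-0.919) = 0.121

ratio = 0.12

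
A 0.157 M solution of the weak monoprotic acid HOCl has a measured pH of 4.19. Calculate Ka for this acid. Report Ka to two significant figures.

[H+] = 10^(-4.19) = 6.46 × 10^-5 M
At equilibrium [HA] = 0.157 − 6.46 × 10^-5 = 1.57 × 10^-1 M
Ka = [H+][A-]/[HA] = (6.46 × 10^-5)² / 1.57 × 10^-1 = 2.7 × 10^-8

Ka = 2.7 × 10^-8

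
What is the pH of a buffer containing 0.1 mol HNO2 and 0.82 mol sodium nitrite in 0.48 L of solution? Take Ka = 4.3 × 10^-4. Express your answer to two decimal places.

pKa = −log(4.3 × 10^-4) = 3.367
pH = pKa + log([A⁻]/[HA]) = 3.367 + log(0.82/0.1)
pH = 3.367 + (+0.914) = 4.28

pH = 4.28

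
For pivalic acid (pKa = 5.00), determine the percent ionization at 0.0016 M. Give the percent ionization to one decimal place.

7.6%

(CH3)3CCOOH ⇌ (CH3)3CCOO- + H+; let x = [H+] at equilibrium.
Ka = 10^(−5.00) = 1.00 × 10^-5
Ka = x²/(C₀ − x); solving the quadratic gives x = 1.22 × 10^-4 M.
% ionization = x/C₀ × 100% = 1.22 × 10^-4/0.0016 × 100% = 7.6%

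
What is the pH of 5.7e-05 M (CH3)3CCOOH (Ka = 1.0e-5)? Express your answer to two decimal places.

(CH3)3CCOOH ⇌ (CH3)3CCOO- + H+
Ka = [H+]²/(5.7e-05 − [H+]) = 1.0 × 10^-5
Here C₀/Ka ≈ 5.7, so the small-[H+] approximation fails. Use the quadratic:
[H+] = [−1e-05 + √(1e-05² + 2.28e-09)]/2 = 1.94 × 10^-5 M
pH = −log(1.94 × 10^-5) = 4.71

pH = 4.71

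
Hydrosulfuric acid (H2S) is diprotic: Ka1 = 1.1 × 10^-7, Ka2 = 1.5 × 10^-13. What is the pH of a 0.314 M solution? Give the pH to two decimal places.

pH = 3.73

Ka1 ≫ Ka2, so treat the first dissociation as the only significant source of H+.
Ka1 = x²/(0.314 − x) = 1.1 × 10^-7
x ≈ √(1.1 × 10^-7 × 0.314) = 1.86 × 10^-4 M
pH = −log(1.86 × 10^-4) = 3.73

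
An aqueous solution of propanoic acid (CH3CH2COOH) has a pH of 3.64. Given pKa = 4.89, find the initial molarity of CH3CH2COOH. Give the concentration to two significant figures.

C₀ = 4.3 × 10^-3 M

[H+] = 10^(-3.64) = 2.29 × 10^-4 M = x
Ka = 10^(−4.89) = 1.29 × 10^-5
Ka = x²/(C₀ − x) ⇒ C₀ = x + x²/Ka
C₀ = 2.29 × 10^-4 + (2.29 × 10^-4)²/(1.29 × 10^-5) = 4.29 × 10^-3 M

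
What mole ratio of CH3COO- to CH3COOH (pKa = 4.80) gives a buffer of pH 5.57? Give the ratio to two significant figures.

pH = pKa + log(r) ⇒ log(r) = 5.57 − 4.80 = +0.77
r = [CH3COO-]/[CH3COOH] = 10^(+0.77) = 5.89

ratio = 5.9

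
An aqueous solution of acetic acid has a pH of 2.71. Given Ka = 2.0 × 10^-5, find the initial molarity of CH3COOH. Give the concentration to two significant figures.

[H+] = 10^(-2.71) = 1.95 × 10^-3 M = x
Ka = x²/(C₀ − x) ⇒ C₀ = x + x²/Ka
C₀ = 1.95 × 10^-3 + (1.95 × 10^-3)²/(2.0 × 10^-5) = 1.92 × 10^-1 M

C₀ = 1.9 × 10^-1 M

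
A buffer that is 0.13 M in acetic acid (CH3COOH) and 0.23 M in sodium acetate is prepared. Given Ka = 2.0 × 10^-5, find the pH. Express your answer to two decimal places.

pH = 4.95

pKa = −log(2.0 × 10^-5) = 4.699
Using pH = pKa + log([base]/[acid]) with [base]/[acid] = 0.23/0.13:
pH = 4.699 + (+0.248) = 4.95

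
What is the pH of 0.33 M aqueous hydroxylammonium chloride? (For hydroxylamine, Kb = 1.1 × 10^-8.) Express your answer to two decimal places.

NH3OH+ is the conjugate acid of the weak base NH2OH.
Ka = Kw/Kb = 1.0×10^-14 / 1.1 × 10^-8 = 9.09 × 10^-7
From the ICE table, Ka = [H+]²/(0.33 − [H+]) = 9.09 × 10^-7.
Assume [H+] ≪ 0.33: [H+] ≈ √(9.09 × 10^-7 × 0.33) = 5.48 × 10^-4 M
Check: 0.17% ionized — well under 5%, approximation valid.
pH = −log[H+] = −log(5.48 × 10^-4) = 3.26

pH = 3.26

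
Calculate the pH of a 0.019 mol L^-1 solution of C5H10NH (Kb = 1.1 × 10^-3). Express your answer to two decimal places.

pH = 11.61

C5H10NH + H2O ⇌ C5H10NH2+ + OH-
Kb = x²/(0.019 − x) = 1.1 × 10^-3
The 5% rule fails; solving x² + Kb·x − Kb·C₀ = 0 exactly:
x = (−Kb + √(Kb² + 4·Kb·C₀))/2 = 4.05 × 10^-3 M
pOH = −log(4.05 × 10^-3) = 2.39; pH = 14.00 − 2.39 = 11.61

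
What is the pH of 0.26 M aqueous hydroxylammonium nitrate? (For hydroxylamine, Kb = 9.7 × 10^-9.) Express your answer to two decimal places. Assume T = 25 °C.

NH3OH+ is the conjugate acid of the weak base NH2OH.
Ka = Kw/Kb = 1.0×10^-14 / 9.7 × 10^-9 = 1.03 × 10^-6
Ka = x²/(0.26 − x) = 1.03 × 10^-6
Assume x ≪ 0.26: x ≈ √(1.03 × 10^-6 × 0.26) = 5.17 × 10^-4 M
(x/C₀ = 0.2% < 5%, so the approximation holds.)
pH = −log(5.17 × 10^-4) = 3.29

pH = 3.29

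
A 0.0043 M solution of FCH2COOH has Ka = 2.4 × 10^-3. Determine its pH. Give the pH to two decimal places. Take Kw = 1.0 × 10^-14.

pH = 2.65

FCH2COOH ⇌ FCH2COO- + H+
Let x = [H+] at equilibrium. Ka = x²/(0.0043 − x).
x is not negligible relative to C₀; solve x² + 0.0024·x − 1.03e-05 = 0.
x = [−0.0024 + √(0.0024² + 4.13e-05)]/2 = 2.23 × 10^-3 M
pH = −log[H+] = −log(2.23 × 10^-3) = 2.65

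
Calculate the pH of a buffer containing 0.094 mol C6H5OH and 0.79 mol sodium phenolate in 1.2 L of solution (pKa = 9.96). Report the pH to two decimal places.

pH = 10.88

pH = pKa + log([A⁻]/[HA]) = 9.96 + log(0.79/0.094)
pH = 9.96 + (+0.924) = 10.88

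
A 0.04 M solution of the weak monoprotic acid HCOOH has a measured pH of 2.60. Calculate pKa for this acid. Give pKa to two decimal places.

pKa = 3.77

[H+] = 10^(-2.60) = 2.51 × 10^-3 M
At equilibrium [HA] = 0.04 − 2.51 × 10^-3 = 3.75 × 10^-2 M
Ka = [H+][A-]/[HA] = (2.51 × 10^-3)² / 3.75 × 10^-2 = 1.68 × 10^-4
pKa = -log(1.68 × 10^-4) = 3.77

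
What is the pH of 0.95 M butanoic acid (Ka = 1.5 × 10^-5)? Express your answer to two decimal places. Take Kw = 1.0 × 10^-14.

CH3(CH2)2COOH ⇌ CH3(CH2)2COO- + H+
Ka = x²/(0.95 − x) = 1.5 × 10^-5
Neglecting x in the denominator: x = √(1.5 × 10^-5 × 0.95) = 3.77 × 10^-3 M
pH = −log[H+] = −log(3.77 × 10^-3) = 2.42

pH = 2.42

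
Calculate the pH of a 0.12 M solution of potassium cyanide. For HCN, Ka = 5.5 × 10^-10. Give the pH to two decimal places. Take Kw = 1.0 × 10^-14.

pH = 11.17

CN- is the conjugate base of the weak acid HCN.
Kb = Kw/Ka = 1.0×10^-14 / 5.5 × 10^-10 = 1.82 × 10^-5
Kb = [OH-]²/(0.12 − [OH-]) = 1.82 × 10^-5
Since Kb ≪ C₀, [OH-] ≈ √(Kb·C₀) = 1.48 × 10^-3 M.
([OH-]/C₀ = 1.2% < 5%, so the approximation holds.)
pOH = −log(1.48 × 10^-3) = 2.83; pH = 14.00 − 2.83 = 11.17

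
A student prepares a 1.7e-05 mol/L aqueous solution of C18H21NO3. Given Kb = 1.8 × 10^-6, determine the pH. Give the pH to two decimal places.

C18H21NO3 + H2O ⇌ C18H22NO3+ + OH-
Let x = [OH-] at equilibrium. Kb = x²/(1.7e-05 − x).
x is not negligible relative to C₀; solve x² + 1.8e-06·x − 3.06e-11 = 0.
x = [−1.8e-06 + √(1.8e-06² + 1.22e-10)]/2 = 4.70 × 10^-6 M
pOH = 5.33, so pH = 14.00 − pOH = 8.67

pH = 8.67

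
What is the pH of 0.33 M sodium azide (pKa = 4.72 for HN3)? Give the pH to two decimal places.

pH = 9.12

N3- is the conjugate base of the weak acid HN3.
Ka = 10^(−4.72) = 1.91 × 10^-5
Kb = Kw/Ka = 1.0×10^-14 / 1.91 × 10^-5 = 5.24 × 10^-10
Kb = x²/(0.33 − x) = 5.24 × 10^-10
Since Kb ≪ C₀, x ≈ √(Kb·C₀) = 1.31 × 10^-5 M.
pOH = −log(1.31 × 10^-5) = 4.88; pH = 14.00 − 4.88 = 9.12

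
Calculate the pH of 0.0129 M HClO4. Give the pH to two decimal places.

HClO4 is a strong acid and dissociates completely, so [H+] = 0.0129 M.
pH = -log(0.0129) = 1.89

pH = 1.89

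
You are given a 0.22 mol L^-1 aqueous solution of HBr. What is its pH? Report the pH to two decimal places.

pH = 0.66

HBr is a strong acid and dissociates completely, so [H+] = 0.22 M.
pH = -log(0.22) = 0.66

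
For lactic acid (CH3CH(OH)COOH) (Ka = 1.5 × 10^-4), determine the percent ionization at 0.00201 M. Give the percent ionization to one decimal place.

CH3CH(OH)COOH ⇌ CH3CH(OH)COO- + H+; let x = [H+] at equilibrium.
Solve x² + 0.00015x − 3.01e-07 = 0 → x = 4.79 × 10^-4 M
% ionization = x/C₀ × 100% = 4.79 × 10^-4/0.00201 × 100% = 23.8%

23.8%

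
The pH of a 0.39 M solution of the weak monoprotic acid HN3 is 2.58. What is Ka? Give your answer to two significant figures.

[H+] = 10^(-2.58) = 2.63 × 10^-3 M
At equilibrium [HA] = 0.39 − 2.63 × 10^-3 = 3.87 × 10^-1 M
Ka = [H+][A-]/[HA] = (2.63 × 10^-3)² / 3.87 × 10^-1 = 1.8 × 10^-5

Ka = 1.8 × 10^-5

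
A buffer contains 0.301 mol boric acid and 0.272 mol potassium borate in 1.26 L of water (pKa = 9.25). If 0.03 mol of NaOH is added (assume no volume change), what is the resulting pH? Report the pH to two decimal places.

OH- converts B(OH)3 to B(OH)4-: B(OH)3 → 0.271 mol, B(OH)4- → 0.302 mol.
Henderson–Hasselbalch with mole ratio 0.302/0.271: pH = 9.25 + (+0.047)

pH = 9.30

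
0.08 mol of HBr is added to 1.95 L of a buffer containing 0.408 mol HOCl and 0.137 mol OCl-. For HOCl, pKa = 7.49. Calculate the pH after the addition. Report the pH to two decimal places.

Added H+ converts OCl- to HOCl: HOCl → 0.488 mol, OCl- → 0.057 mol.
Henderson–Hasselbalch with mole ratio 0.057/0.488: pH = 7.49 + (-0.933)

pH = 6.56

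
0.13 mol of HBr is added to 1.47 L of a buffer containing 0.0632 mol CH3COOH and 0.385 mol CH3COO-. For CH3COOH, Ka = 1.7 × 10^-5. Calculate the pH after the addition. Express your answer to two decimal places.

Added H+ converts CH3COO- to CH3COOH: CH3COOH → 0.193 mol, CH3COO- → 0.255 mol.
pKa = −log(1.7 × 10^-5) = 4.770
pH = pKa + log([A⁻]/[HA]) = 4.770 + log(0.255/0.193) = 4.770 +0.121

pH = 4.89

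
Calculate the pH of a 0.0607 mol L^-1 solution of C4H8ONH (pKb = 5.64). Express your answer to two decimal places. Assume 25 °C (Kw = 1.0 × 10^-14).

C4H8ONH + H2O ⇌ C4H8ONH2+ + OH-
Kb = 10^(−5.64) = 2.29 × 10^-6
Kb = [OH-]²/(0.0607 − [OH-]) = 2.29 × 10^-6
Assume [OH-] ≪ 0.0607: [OH-] ≈ √(2.29 × 10^-6 × 0.0607) = 3.73 × 10^-4 M
pOH = −log(3.73 × 10^-4) = 3.43; pH = 14.00 − 3.43 = 10.57

pH = 10.57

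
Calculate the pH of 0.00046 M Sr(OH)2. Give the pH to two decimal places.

Sr(OH)2 is a strong base (each formula unit releases 2 OH-); [OH-] = 0.00092 M.
pOH = -log(0.00092) = 3.04
pH = 14.00 - 3.04 = 10.96

pH = 10.96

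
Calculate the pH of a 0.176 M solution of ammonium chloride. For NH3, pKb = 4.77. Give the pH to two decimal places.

pH = 4.99

NH4+ is the conjugate acid of the weak base NH3.
Kb = 10^(−4.77) = 1.70 × 10^-5
Ka = Kw/Kb = 1.0×10^-14 / 1.70 × 10^-5 = 5.88 × 10^-10
From the ICE table, Ka = x²/(0.176 − x) = 5.88 × 10^-10.
Neglecting x in the denominator: x = √(5.88 × 10^-10 × 0.176) = 1.02 × 10^-5 M
(x/C₀ = 0.0058% < 5%, so the approximation holds.)
pH = −log(1.02 × 10^-5) = 4.99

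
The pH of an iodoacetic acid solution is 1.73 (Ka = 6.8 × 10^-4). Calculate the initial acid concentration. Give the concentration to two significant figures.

C₀ = 5.3 × 10^-1 M

[H+] = 10^(-1.73) = 1.86 × 10^-2 M = x
Ka = x²/(C₀ − x) ⇒ C₀ = x + x²/Ka
C₀ = 1.86 × 10^-2 + (1.86 × 10^-2)²/(6.8 × 10^-4) = 5.27 × 10^-1 M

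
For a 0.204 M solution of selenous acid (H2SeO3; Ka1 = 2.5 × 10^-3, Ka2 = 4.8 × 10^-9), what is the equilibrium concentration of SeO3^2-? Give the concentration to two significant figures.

First ionization gives [H+] ≈ [HSeO3-] = 2.14 × 10^-2 M.
Second step: Ka2 = [H+][SeO3^2-]/[HSeO3-] ≈ [SeO3^2-] (since [H+] ≈ [HSeO3-]).
So [SeO3^2-] ≈ Ka2.

4.8 × 10^-9 M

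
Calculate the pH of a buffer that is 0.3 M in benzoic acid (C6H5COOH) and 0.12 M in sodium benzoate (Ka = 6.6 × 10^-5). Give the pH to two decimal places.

pH = 3.78

pKa = −log(6.6 × 10^-5) = 4.180
pH = pKa + log([A⁻]/[HA]) = 4.180 + log(0.12/0.3)
pH = 4.180 + (-0.398) = 3.78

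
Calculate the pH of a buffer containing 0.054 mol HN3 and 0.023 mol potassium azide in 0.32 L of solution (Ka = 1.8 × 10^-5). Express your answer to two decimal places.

pH = 4.37

pKa = −log(1.8 × 10^-5) = 4.745
Henderson–Hasselbalch: pH = pKa + log([N3-]/[HN3]) = 4.745 + log(0.023/0.054)
pH = 4.745 + (-0.371) = 4.37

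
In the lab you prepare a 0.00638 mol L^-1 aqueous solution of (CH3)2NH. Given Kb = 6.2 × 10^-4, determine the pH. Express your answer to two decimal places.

(CH3)2NH + H2O ⇌ (CH3)2NH2+ + OH-
Let x = [OH-] at equilibrium. Kb = x²/(0.00638 − x).
Here C₀/Kb ≈ 10.3, so the small-x approximation fails. Use the quadratic:
x = [−0.00062 + √(0.00062² + 1.58e-05)]/2 = 1.70 × 10^-3 M
pOH = 2.77, so pH = 14.00 − pOH = 11.23

pH = 11.23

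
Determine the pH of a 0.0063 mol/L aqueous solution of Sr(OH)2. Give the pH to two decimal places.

pH = 12.10

Sr(OH)2 is a strong base (each formula unit releases 2 OH-); [OH-] = 0.0126 M.
pOH = -log(0.0126) = 1.90
pH = 14.00 - 1.90 = 12.10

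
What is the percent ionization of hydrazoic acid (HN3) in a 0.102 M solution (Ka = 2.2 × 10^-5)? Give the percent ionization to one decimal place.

1.5%

HN3 ⇌ N3- + H+; let x = [H+] at equilibrium.
x ≈ √(Ka·C₀) = √(2.2 × 10^-5 × 0.102) = 1.50 × 10^-3 M
Fraction ionized = 1.50 × 10^-3 / 0.102 = 0.0147 → 1.5%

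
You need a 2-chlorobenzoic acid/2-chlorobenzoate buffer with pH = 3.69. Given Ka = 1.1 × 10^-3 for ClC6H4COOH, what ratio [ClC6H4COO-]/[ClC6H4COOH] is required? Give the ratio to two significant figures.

ratio = 5.4

pKa = -log(1.1 × 10^-3) = 2.959
pH = pKa + log(r) ⇒ log(r) = 3.69 − 2.959 = +0.731
r = [ClC6H4COO-]/[ClC6H4COOH] = 10^(+0.731) = 5.38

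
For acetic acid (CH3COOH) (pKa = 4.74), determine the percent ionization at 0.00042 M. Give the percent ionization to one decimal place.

CH3COOH ⇌ CH3COO- + H+; let x = [H+] at equilibrium.
Ka = 10^(−4.74) = 1.82 × 10^-5
Ka = x²/(C₀ − x); solving the quadratic gives x = 7.88 × 10^-5 M.
% ionization = x/C₀ × 100% = 7.88 × 10^-5/0.00042 × 100% = 18.8%

18.8%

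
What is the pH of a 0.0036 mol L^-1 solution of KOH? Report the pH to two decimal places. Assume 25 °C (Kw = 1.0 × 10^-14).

pH = 11.56

KOH is a strong base; [OH-] = 0.0036 M.
pOH = -log(0.0036) = 2.44
pH = 14.00 - 2.44 = 11.56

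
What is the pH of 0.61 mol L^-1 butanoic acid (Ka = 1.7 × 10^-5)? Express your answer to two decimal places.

CH3(CH2)2COOH ⇌ CH3(CH2)2COO- + H+
Let x = [H+] at equilibrium. Ka = x²/(0.61 − x).
Since Ka ≪ C₀, x ≈ √(Ka·C₀) = 3.22 × 10^-3 M.
Check: 0.53% ionized — well under 5%, approximation valid.
pH = −log(3.22 × 10^-3) = 2.49

pH = 2.49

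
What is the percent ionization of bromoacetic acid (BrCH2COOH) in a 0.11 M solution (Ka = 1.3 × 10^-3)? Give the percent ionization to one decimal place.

10.3%

BrCH2COOH ⇌ BrCH2COO- + H+; let x = [H+] at equilibrium.
Ka = x²/(C₀ − x); solving the quadratic gives x = 1.13 × 10^-2 M.
Fraction ionized = 1.13 × 10^-2 / 0.11 = 0.1027 → 10.3%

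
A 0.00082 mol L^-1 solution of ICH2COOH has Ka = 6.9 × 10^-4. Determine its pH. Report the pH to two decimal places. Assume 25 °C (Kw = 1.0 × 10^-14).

ICH2COOH ⇌ ICH2COO- + H+
Let x = [H+] at equilibrium. Ka = x²/(0.00082 − x).
The 5% rule fails; solving x² + Ka·x − Ka·C₀ = 0 exactly:
x = (−Ka + √(Ka² + 4·Ka·C₀))/2 = 4.83 × 10^-4 M
pH = −log[H+] = −log(4.83 × 10^-4) = 3.32

pH = 3.32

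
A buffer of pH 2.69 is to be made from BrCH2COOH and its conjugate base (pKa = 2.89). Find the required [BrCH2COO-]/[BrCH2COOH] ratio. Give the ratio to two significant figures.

pH = pKa + log(r) ⇒ log(r) = 2.69 − 2.89 = -0.20
r = [BrCH2COO-]/[BrCH2COOH] = 10^(-0.20) = 0.631

ratio = 0.63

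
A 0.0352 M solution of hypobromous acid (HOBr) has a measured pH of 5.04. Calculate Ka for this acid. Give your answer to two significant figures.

Ka = 2.4 × 10^-9

[H+] = 10^(-5.04) = 9.12 × 10^-6 M
At equilibrium [HA] = 0.0352 − 9.12 × 10^-6 = 3.52 × 10^-2 M
Ka = [H+][A-]/[HA] = (9.12 × 10^-6)² / 3.52 × 10^-2 = 2.4 × 10^-9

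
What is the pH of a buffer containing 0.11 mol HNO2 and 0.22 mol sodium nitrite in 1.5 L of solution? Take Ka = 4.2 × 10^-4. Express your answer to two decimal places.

pKa = −log(4.2 × 10^-4) = 3.377
Henderson–Hasselbalch: pH = pKa + log([NO2-]/[HNO2]) = 3.377 + log(0.22/0.11)
pH = 3.377 + (+0.301) = 3.68

pH = 3.68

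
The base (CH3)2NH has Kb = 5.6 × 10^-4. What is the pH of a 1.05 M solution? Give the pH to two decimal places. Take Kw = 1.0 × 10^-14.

(CH3)2NH + H2O ⇌ (CH3)2NH2+ + OH-
From the ICE table, Kb = [OH-]²/(1.05 − [OH-]) = 5.6 × 10^-4.
Neglecting [OH-] in the denominator: [OH-] = √(5.6 × 10^-4 × 1.05) = 2.42 × 10^-2 M
Check: 2.3% ionized — well under 5%, approximation valid.
pOH = 1.62, so pH = 14.00 − pOH = 12.38

pH = 12.38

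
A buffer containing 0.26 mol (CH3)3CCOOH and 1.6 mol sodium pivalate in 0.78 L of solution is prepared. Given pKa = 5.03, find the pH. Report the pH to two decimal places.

pH = 5.82

Using pH = pKa + log([base]/[acid]) with [base]/[acid] = 1.6/0.26:
pH = 5.03 + (+0.789) = 5.82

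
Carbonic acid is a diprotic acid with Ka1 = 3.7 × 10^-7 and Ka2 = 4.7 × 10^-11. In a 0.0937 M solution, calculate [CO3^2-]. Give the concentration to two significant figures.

4.7 × 10^-11 M

First ionization gives [H+] ≈ [HCO3-] = 1.86 × 10^-4 M.
Second step: Ka2 = [H+][CO3^2-]/[HCO3-] ≈ [CO3^2-] (since [H+] ≈ [HCO3-]).
So [CO3^2-] ≈ Ka2.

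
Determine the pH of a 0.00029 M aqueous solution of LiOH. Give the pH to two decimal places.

LiOH is a strong base; [OH-] = 0.00029 M.
pOH = -log(0.00029) = 3.54
pH = 14.00 - 3.54 = 10.46

pH = 10.46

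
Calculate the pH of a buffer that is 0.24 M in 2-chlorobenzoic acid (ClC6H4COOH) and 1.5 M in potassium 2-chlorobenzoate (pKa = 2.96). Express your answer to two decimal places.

pH = 3.76

Henderson–Hasselbalch: pH = pKa + log([ClC6H4COO-]/[ClC6H4COOH]) = 2.96 + log(1.5/0.24)
pH = 2.96 + (+0.796) = 3.76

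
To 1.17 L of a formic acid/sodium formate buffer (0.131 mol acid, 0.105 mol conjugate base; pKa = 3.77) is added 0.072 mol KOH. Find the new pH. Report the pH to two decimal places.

After neutralization: n(HCOOH) = 0.059 mol, n(HCOO-) = 0.177 mol.
pH = pKa + log(n_HCOO-/n_HCOOH) = 3.77 + log(0.177/0.059) = 3.77 + (+0.477)

pH = 4.25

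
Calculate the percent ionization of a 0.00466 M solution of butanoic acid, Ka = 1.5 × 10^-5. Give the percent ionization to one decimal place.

5.5%

CH3(CH2)2COOH ⇌ CH3(CH2)2COO- + H+; let x = [H+] at equilibrium.
Solve x² + 1.5e-05x − 6.99e-08 = 0 → x = 2.57 × 10^-4 M
% ionization = x/C₀ × 100% = 2.57 × 10^-4/0.00466 × 100% = 5.5%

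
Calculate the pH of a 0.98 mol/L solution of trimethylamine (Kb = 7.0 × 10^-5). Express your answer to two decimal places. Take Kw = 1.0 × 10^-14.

(CH3)3N + H2O ⇌ (CH3)3NH+ + OH-
Kb = x²/(0.98 − x) = 7.0 × 10^-5
Since Kb ≪ C₀, x ≈ √(Kb·C₀) = 8.28 × 10^-3 M.
(x/C₀ = 0.85% < 5%, so the approximation holds.)
pOH = 2.08, so pH = 14.00 − pOH = 11.92

pH = 11.92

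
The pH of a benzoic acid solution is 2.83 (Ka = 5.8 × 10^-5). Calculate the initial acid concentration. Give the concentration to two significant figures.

C₀ = 3.9 × 10^-2 M

[H+] = 10^(-2.83) = 1.48 × 10^-3 M = x
Ka = x²/(C₀ − x) ⇒ C₀ = x + x²/Ka
C₀ = 1.48 × 10^-3 + (1.48 × 10^-3)²/(5.8 × 10^-5) = 3.92 × 10^-2 M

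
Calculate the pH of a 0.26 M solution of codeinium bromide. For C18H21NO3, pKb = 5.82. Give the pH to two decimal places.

pH = 4.38

C18H22NO3+ is the conjugate acid of the weak base C18H21NO3.
Kb = 10^(−5.82) = 1.51 × 10^-6
Ka = Kw/Kb = 1.0×10^-14 / 1.51 × 10^-6 = 6.62 × 10^-9
Let x = [H+] at equilibrium. Ka = x²/(0.26 − x).
Assume x ≪ 0.26: x ≈ √(6.62 × 10^-9 × 0.26) = 4.15 × 10^-5 M
(x/C₀ = 0.016% < 5%, so the approximation holds.)
pH = −log[H+] = −log(4.15 × 10^-5) = 4.38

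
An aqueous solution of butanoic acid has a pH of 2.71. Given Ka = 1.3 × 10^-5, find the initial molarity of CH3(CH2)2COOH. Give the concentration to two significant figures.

C₀ = 2.9 × 10^-1 M

[H+] = 10^(-2.71) = 1.95 × 10^-3 M = x
Ka = x²/(C₀ − x) ⇒ C₀ = x + x²/Ka
C₀ = 1.95 × 10^-3 + (1.95 × 10^-3)²/(1.3 × 10^-5) = 2.94 × 10^-1 M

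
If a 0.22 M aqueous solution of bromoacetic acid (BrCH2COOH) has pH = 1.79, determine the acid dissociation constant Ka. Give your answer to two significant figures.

Ka = 1.3 × 10^-3

[H+] = 10^(-1.79) = 1.62 × 10^-2 M
At equilibrium [HA] = 0.22 − 1.62 × 10^-2 = 2.04 × 10^-1 M
Ka = [H+][A-]/[HA] = (1.62 × 10^-2)² / 2.04 × 10^-1 = 1.3 × 10^-3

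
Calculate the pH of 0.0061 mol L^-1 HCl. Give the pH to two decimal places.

pH = 2.21

HCl is a strong acid and dissociates completely, so [H+] = 0.0061 M.
pH = -log(0.0061) = 2.21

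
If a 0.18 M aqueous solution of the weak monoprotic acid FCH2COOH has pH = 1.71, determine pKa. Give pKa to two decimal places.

[H+] = 10^(-1.71) = 1.95 × 10^-2 M
At equilibrium [HA] = 0.18 − 1.95 × 10^-2 = 1.61 × 10^-1 M
Ka = [H+][A-]/[HA] = (1.95 × 10^-2)² / 1.61 × 10^-1 = 2.36 × 10^-3
pKa = -log(2.36 × 10^-3) = 2.63

pKa = 2.63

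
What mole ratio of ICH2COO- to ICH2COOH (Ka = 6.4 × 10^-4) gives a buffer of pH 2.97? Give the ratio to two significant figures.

pKa = -log(6.4 × 10^-4) = 3.194
pH = pKa + log(r) ⇒ log(r) = 2.97 − 3.194 = -0.224
r = [ICH2COO-]/[ICH2COOH] = 10^(-0.224) = 0.597

ratio = 0.60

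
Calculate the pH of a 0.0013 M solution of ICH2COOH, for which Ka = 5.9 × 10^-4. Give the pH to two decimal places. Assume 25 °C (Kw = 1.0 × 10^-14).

ICH2COOH ⇌ ICH2COO- + H+
From the ICE table, Ka = [H+]²/(0.0013 − [H+]) = 5.9 × 10^-4.
The 5% rule fails; solving [H+]² + Ka·[H+] − Ka·C₀ = 0 exactly:
[H+] = (−Ka + √(Ka² + 4·Ka·C₀))/2 = 6.29 × 10^-4 M
pH = −log(6.29 × 10^-4) = 3.20

pH = 3.20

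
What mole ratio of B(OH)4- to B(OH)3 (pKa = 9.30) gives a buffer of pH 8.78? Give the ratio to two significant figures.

ratio = 0.30

pH = pKa + log(r) ⇒ log(r) = 8.78 − 9.30 = -0.52
r = [B(OH)4-]/[B(OH)3] = 10^(-0.52) = 0.302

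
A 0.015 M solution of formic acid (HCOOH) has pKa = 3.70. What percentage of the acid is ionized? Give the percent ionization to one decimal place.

10.9%

HCOOH ⇌ HCOO- + H+; let x = [H+] at equilibrium.
Ka = 10^(−3.70) = 2.00 × 10^-4
Solve x² + 0.0002x − 3e-06 = 0 → x = 1.63 × 10^-3 M
Fraction ionized = 1.63 × 10^-3 / 0.015 = 0.1087 → 10.9%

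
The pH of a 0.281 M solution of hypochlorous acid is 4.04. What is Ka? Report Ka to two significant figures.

Ka = 3.0 × 10^-8

[H+] = 10^(-4.04) = 9.12 × 10^-5 M
At equilibrium [HA] = 0.281 − 9.12 × 10^-5 = 2.81 × 10^-1 M
Ka = [H+][A-]/[HA] = (9.12 × 10^-5)² / 2.81 × 10^-1 = 3.0 × 10^-8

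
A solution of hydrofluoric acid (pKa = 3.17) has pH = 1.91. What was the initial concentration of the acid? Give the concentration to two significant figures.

C₀ = 2.4 × 10^-1 M

[H+] = 10^(-1.91) = 1.23 × 10^-2 M = x
Ka = 10^(−3.17) = 6.76 × 10^-4
Ka = x²/(C₀ − x) ⇒ C₀ = x + x²/Ka
C₀ = 1.23 × 10^-2 + (1.23 × 10^-2)²/(6.76 × 10^-4) = 2.36 × 10^-1 M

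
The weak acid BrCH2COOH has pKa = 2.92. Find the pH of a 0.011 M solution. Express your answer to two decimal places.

BrCH2COOH ⇌ BrCH2COO- + H+
Ka = 10^(−2.92) = 1.20 × 10^-3
From the ICE table, Ka = [H+]²/(0.011 − [H+]) = 1.20 × 10^-3.
The 5% rule fails; solving [H+]² + Ka·[H+] − Ka·C₀ = 0 exactly:
[H+] = [−0.0012 + √(0.0012² + 5.28e-05)]/2 = 3.08 × 10^-3 M
pH = −log[H+] = −log(3.08 × 10^-3) = 2.51

pH = 2.51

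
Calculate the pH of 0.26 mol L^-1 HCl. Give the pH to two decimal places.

HCl is a strong acid and dissociates completely, so [H+] = 0.26 M.
pH = -log(0.26) = 0.59

pH = 0.59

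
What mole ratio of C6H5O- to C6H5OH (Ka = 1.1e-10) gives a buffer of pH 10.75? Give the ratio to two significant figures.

pKa = -log(1.1 × 10^-10) = 9.959
pH = pKa + log(r) ⇒ log(r) = 10.75 − 9.959 = +0.791
r = [C6H5O-]/[C6H5OH] = 10^(+0.791) = 6.18

ratio = 6.2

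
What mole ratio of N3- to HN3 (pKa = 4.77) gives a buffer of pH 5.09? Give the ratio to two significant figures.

pH = pKa + log(r) ⇒ log(r) = 5.09 − 4.77 = +0.32
r = [N3-]/[HN3] = 10^(+0.32) = 2.09

ratio = 2.1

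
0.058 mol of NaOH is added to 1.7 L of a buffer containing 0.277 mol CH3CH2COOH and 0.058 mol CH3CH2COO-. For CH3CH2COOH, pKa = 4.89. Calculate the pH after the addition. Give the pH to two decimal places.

OH- converts CH3CH2COOH to CH3CH2COO-: CH3CH2COOH → 0.219 mol, CH3CH2COO- → 0.116 mol.
pH = pKa + log([A⁻]/[HA]) = 4.89 + log(0.116/0.219) = 4.89 -0.276

pH = 4.61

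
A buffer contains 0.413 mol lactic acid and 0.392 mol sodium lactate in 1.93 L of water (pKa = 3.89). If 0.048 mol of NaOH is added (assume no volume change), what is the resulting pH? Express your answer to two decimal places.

OH- converts CH3CH(OH)COOH to CH3CH(OH)COO-: CH3CH(OH)COOH → 0.365 mol, CH3CH(OH)COO- → 0.44 mol.
pH = pKa + log([A⁻]/[HA]) = 3.89 + log(0.44/0.365) = 3.89 +0.081

pH = 3.97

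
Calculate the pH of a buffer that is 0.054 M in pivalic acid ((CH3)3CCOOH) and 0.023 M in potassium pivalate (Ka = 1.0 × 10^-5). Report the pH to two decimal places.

pH = 4.63

pKa = −log(1.0 × 10^-5) = 5.000
Using pH = pKa + log([base]/[acid]) with [base]/[acid] = 0.023/0.054:
pH = 5.000 + (-0.371) = 4.63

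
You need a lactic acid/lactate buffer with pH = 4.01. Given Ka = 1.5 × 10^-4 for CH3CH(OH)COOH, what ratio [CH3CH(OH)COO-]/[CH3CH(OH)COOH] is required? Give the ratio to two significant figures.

ratio = 1.5

pKa = -log(1.5 × 10^-4) = 3.824
pH = pKa + log(r) ⇒ log(r) = 4.01 − 3.824 = +0.186
r = [CH3CH(OH)COO-]/[CH3CH(OH)COOH] = 10^(+0.186) = 1.53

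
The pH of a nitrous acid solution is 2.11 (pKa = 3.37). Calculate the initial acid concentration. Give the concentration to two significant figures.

[H+] = 10^(-2.11) = 7.76 × 10^-3 M = x
Ka = 10^(−3.37) = 4.27 × 10^-4
Ka = x²/(C₀ − x) ⇒ C₀ = x + x²/Ka
C₀ = 7.76 × 10^-3 + (7.76 × 10^-3)²/(4.27 × 10^-4) = 1.49 × 10^-1 M

C₀ = 1.5 × 10^-1 M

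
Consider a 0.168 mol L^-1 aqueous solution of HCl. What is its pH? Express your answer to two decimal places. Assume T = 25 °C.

pH = 0.77

HCl is a strong acid and dissociates completely, so [H+] = 0.168 M.
pH = -log(0.168) = 0.77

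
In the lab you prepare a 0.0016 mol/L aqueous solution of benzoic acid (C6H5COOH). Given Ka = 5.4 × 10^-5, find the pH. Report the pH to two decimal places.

pH = 3.57

C6H5COOH ⇌ C6H5COO- + H+
Let x = [H+] at equilibrium. Ka = x²/(0.0016 − x).
x is not negligible relative to C₀; solve x² + 5.4e-05·x − 8.64e-08 = 0.
x = (−Ka + √(Ka² + 4·Ka·C₀))/2 = 2.68 × 10^-4 M
pH = −log(2.68 × 10^-4) = 3.57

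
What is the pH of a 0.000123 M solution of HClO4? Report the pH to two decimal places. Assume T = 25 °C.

pH = 3.91

HClO4 is a strong acid and dissociates completely, so [H+] = 0.000123 M.
pH = -log(0.000123) = 3.91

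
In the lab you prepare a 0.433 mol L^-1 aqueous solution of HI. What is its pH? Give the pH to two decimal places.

pH = 0.36

HI is a strong acid and dissociates completely, so [H+] = 0.433 M.
pH = -log(0.433) = 0.36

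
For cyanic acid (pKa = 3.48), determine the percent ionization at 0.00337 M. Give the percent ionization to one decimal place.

26.8%

HOCN ⇌ OCN- + H+; let x = [H+] at equilibrium.
Ka = 10^(−3.48) = 3.31 × 10^-4
Ka = x²/(C₀ − x); solving the quadratic gives x = 9.04 × 10^-4 M.
% ionization = x/C₀ × 100% = 9.04 × 10^-4/0.00337 × 100% = 26.8%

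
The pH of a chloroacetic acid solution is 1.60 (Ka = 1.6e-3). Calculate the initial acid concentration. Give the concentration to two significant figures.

C₀ = 4.2 × 10^-1 M

[H+] = 10^(-1.60) = 2.51 × 10^-2 M = x
Ka = x²/(C₀ − x) ⇒ C₀ = x + x²/Ka
C₀ = 2.51 × 10^-2 + (2.51 × 10^-2)²/(1.6 × 10^-3) = 4.19 × 10^-1 M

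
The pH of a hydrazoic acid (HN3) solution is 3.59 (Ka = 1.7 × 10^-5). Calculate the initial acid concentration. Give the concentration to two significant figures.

C₀ = 4.1 × 10^-3 M

[H+] = 10^(-3.59) = 2.57 × 10^-4 M = x
Ka = x²/(C₀ − x) ⇒ C₀ = x + x²/Ka
C₀ = 2.57 × 10^-4 + (2.57 × 10^-4)²/(1.7 × 10^-5) = 4.14 × 10^-3 M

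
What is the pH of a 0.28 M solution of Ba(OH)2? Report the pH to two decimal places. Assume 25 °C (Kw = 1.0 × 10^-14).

pH = 13.75

Ba(OH)2 is a strong base (each formula unit releases 2 OH-); [OH-] = 0.56 M.
pOH = -log(0.56) = 0.25
pH = 14.00 - 0.25 = 13.75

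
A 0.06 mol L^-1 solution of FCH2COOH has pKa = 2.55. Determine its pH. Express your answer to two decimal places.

FCH2COOH ⇌ FCH2COO- + H+
Ka = 10^(−2.55) = 2.82 × 10^-3
Ka = [H+]²/(0.06 − [H+]) = 2.82 × 10^-3
Here C₀/Ka ≈ 21.3, so the small-[H+] approximation fails. Use the quadratic:
[H+] = (−Ka + √(Ka² + 4·Ka·C₀))/2 = 1.17 × 10^-2 M
pH = −log[H+] = −log(1.17 × 10^-2) = 1.93

pH = 1.93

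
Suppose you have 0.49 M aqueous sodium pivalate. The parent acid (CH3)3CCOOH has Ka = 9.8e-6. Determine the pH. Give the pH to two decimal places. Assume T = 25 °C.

(CH3)3CCOO- is the conjugate base of the weak acid (CH3)3CCOOH.
Kb = Kw/Ka = 1.0×10^-14 / 9.8 × 10^-6 = 1.02 × 10^-9
From the ICE table, Kb = [OH-]²/(0.49 − [OH-]) = 1.02 × 10^-9.
Since Kb ≪ C₀, [OH-] ≈ √(Kb·C₀) = 2.24 × 10^-5 M.
Check: 0.0046% ionized — well under 5%, approximation valid.
pOH = 4.65, so pH = 14.00 − pOH = 9.35

pH = 9.35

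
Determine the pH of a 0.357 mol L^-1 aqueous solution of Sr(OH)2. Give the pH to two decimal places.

pH = 13.85

Sr(OH)2 is a strong base (each formula unit releases 2 OH-); [OH-] = 0.714 M.
pOH = -log(0.714) = 0.15
pH = 14.00 - 0.15 = 13.85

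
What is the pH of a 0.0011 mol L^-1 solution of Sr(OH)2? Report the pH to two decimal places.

pH = 11.34

Sr(OH)2 is a strong base (each formula unit releases 2 OH-); [OH-] = 0.0022 M.
pOH = -log(0.0022) = 2.66
pH = 14.00 - 2.66 = 11.34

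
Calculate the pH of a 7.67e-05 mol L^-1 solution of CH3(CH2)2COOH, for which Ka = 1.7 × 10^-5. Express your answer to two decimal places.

CH3(CH2)2COOH ⇌ CH3(CH2)2COO- + H+
From the ICE table, Ka = [H+]²/(7.67e-05 − [H+]) = 1.7 × 10^-5.
Here C₀/Ka ≈ 4.51, so the small-[H+] approximation fails. Use the quadratic:
[H+] = [−1.7e-05 + √(1.7e-05² + 5.22e-09)]/2 = 2.86 × 10^-5 M
pH = −log[H+] = −log(2.86 × 10^-5) = 4.54

pH = 4.54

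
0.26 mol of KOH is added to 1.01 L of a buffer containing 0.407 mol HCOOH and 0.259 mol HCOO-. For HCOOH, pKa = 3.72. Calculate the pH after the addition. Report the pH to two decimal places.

After neutralization: n(HCOOH) = 0.147 mol, n(HCOO-) = 0.519 mol.
pH = pKa + log([A⁻]/[HA]) = 3.72 + log(0.519/0.147) = 3.72 +0.548

pH = 4.27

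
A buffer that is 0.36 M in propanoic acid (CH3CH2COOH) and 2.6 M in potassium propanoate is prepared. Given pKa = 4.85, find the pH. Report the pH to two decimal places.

pH = 5.71

pH = pKa + log([A⁻]/[HA]) = 4.85 + log(2.6/0.36)
pH = 4.85 + (+0.859) = 5.71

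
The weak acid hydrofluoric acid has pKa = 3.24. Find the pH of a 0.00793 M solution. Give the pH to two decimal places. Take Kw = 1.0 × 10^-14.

pH = 2.73

HF ⇌ F- + H+
Ka = 10^(−3.24) = 5.75 × 10^-4
Ka = [H+]²/(0.00793 − [H+]) = 5.75 × 10^-4
Here C₀/Ka ≈ 13.8, so the small-[H+] approximation fails. Use the quadratic:
[H+] = (−Ka + √(Ka² + 4·Ka·C₀))/2 = 1.87 × 10^-3 M
pH = −log[H+] = −log(1.87 × 10^-3) = 2.73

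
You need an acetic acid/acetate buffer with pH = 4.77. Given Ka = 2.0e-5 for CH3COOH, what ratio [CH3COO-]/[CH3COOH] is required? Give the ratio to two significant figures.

pKa = -log(2.0 × 10^-5) = 4.699
pH = pKa + log(r) ⇒ log(r) = 4.77 − 4.699 = +0.071
r = [CH3COO-]/[CH3COOH] = 10^(+0.071) = 1.18

ratio = 1.2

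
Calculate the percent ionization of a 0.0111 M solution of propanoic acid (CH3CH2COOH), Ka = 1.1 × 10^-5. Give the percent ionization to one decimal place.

CH3CH2COOH ⇌ CH3CH2COO- + H+; let x = [H+] at equilibrium.
x ≈ √(Ka·C₀) = √(1.1 × 10^-5 × 0.0111) = 3.49 × 10^-4 M
Fraction ionized = 3.49 × 10^-4 / 0.0111 = 0.0314 → 3.1%

3.1%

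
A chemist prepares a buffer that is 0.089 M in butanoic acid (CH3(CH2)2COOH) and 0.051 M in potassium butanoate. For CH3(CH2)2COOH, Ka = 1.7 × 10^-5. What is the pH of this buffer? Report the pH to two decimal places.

pH = 4.53

pKa = −log(1.7 × 10^-5) = 4.770
pH = pKa + log([A⁻]/[HA]) = 4.770 + log(0.051/0.089)
pH = 4.770 + (-0.242) = 4.53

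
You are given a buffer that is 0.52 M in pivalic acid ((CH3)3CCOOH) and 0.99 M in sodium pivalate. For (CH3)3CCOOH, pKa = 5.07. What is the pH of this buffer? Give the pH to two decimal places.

pH = 5.35

Using pH = pKa + log([base]/[acid]) with [base]/[acid] = 0.99/0.52:
pH = 5.07 + (+0.280) = 5.35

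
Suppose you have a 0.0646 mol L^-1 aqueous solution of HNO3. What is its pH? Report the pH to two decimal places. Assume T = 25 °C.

pH = 1.19

HNO3 is a strong acid and dissociates completely, so [H+] = 0.0646 M.
pH = -log(0.0646) = 1.19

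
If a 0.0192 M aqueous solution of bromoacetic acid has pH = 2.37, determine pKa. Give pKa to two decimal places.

pKa = 2.91

[H+] = 10^(-2.37) = 4.27 × 10^-3 M
At equilibrium [HA] = 0.0192 − 4.27 × 10^-3 = 1.49 × 10^-2 M
Ka = [H+][A-]/[HA] = (4.27 × 10^-3)² / 1.49 × 10^-2 = 1.22 × 10^-3
pKa = -log(1.22 × 10^-3) = 2.91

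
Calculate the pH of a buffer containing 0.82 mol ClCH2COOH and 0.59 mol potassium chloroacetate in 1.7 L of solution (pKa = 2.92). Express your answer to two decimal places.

Henderson–Hasselbalch: pH = pKa + log([ClCH2COO-]/[ClCH2COOH]) = 2.92 + log(0.59/0.82)
pH = 2.92 + (-0.143) = 2.78

pH = 2.78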